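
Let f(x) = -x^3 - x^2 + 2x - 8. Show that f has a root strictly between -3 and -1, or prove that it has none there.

Yes, f has a root in the interval.

f(-3) = 4 and f(-1) = -10, which have opposite signs.
Since f is a polynomial it is continuous on [-3, -1].
By the Intermediate Value Theorem f must vanish at some point of (-3, -1).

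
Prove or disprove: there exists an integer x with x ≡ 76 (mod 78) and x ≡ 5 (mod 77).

gcd(78, 77) = 1, so the Chinese Remainder Theorem guarantees exactly one residue class mod 6006 satisfying both.
Write x = 76 + 78t and require 76 + 78t ≡ 5 (mod 77), i.e. 78t ≡ 6 (mod 77).
78 ≡ 1 (mod 77), so this reads 1t ≡ 6 (mod 77). So t ≡ 6 (mod 77).
Taking t = 6 gives x = 76 + 78·6 = 544.
Indeed 544 ≡ 76 (mod 78) and 544 ≡ 5 (mod 77).

x = 544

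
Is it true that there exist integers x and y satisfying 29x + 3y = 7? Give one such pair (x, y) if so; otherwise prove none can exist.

x = 2, y = -17

29 and 3 are coprime, so 29x + 3y ranges over all of ℤ.
Euclidean algorithm: 29 = 9·3 + 2, 3 = 1·2 + 1, 2 = 2·1 + 0.
Working back up the chain: 1 = 3 − 1·2 = 3 − (29 − 9·3) = −29 + 10·3. So 29·(-1) + 3·10 = 1.
Times 7: 29·(-7) + 3·70 = 7, so (-7, 70) solves it.
Adding 3·3 to x and subtracting 3·29 from y gives the tidier solution (2, -17).
Check: 29·2 + 3·(-17) = 58 − 51 = 7. ✓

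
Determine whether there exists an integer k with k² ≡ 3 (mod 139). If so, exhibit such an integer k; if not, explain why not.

Apply Euler's criterion with the prime 139: 3 is a quadratic residue iff 3^69 ≡ 1 (mod 139), and a non-residue iff it is ≡ −1.
Repeated squaring mod 139: 3^2 = 9 ≡ 9; 3^4 ≡ 9² = 81 ≡ 81; 3^8 ≡ 81² = 6561 ≡ 28; 3^16 ≡ 28² = 784 ≡ 89; 3^32 ≡ 89² = 7921 ≡ 137; 3^64 ≡ 137² = 18769 ≡ 4.
Since 69 = 64 + 4 + 1, 3^69 ≡ 4 · 81 · 3; multiplying out mod 139: 4·81 = 324 ≡ 46, then 46·3 = 138 ≡ 138. Thus 3^69 ≡ 138 ≡ −1 (mod 139).
The value −1 means 3 is a non-residue modulo 139, so k² ≡ 3 (mod 139) is impossible.

There is no such integer.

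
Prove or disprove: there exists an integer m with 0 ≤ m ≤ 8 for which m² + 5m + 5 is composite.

At m = 5: 5² + 5·5 + 5 = 55 = 5·11, which is composite.

m = 5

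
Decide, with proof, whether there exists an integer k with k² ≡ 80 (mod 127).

127 is prime, so by Euler's criterion 80 is a square mod 127 iff 80^((127−1)/2) = 80^63 ≡ 1 (mod 127).
Squaring successively (mod 127): 80^2 = 6400 ≡ 50; 80^4 ≡ 50² = 2500 ≡ 87; 80^8 ≡ 87² = 7569 ≡ 76; 80^16 ≡ 76² = 5776 ≡ 61; 80^32 ≡ 61² = 3721 ≡ 38.
Since 63 = 32 + 16 + 8 + 4 + 2 + 1, 80^63 ≡ 38 · 61 · 76 · 87 · 50 · 80; multiplying out mod 127: 38·61 = 2318 ≡ 32, then 32·76 = 2432 ≡ 19, then 19·87 = 1653 ≡ 2, then 2·50 = 100 ≡ 100, then 100·80 = 8000 ≡ 126. Thus 80^63 ≡ 126 ≡ −1 (mod 127).
The value −1 means 80 is a non-residue modulo 127, so k² ≡ 80 (mod 127) is impossible.

There is no such integer.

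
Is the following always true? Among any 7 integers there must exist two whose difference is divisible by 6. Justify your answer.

Partition the integers by their residue mod 6; there are 6 classes.
Placing 7 integers into 6 classes, some class receives at least two — say a and b.
Then a ≡ b (mod 6), i.e. 6 ∣ (a − b).

Yes.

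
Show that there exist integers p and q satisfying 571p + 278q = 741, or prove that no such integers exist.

p = 105, q = -213

Since gcd(571, 278) = 1, every integer is an integer combination of 571 and 278.
Euclidean algorithm: 571 = 2·278 + 15, 278 = 18·15 + 8, 15 = 1·8 + 7, 8 = 1·7 + 1, 7 = 7·1 + 0.
Back-substituting, 1 = 8 − 1·7 = 8 − (15 − 1·8) = −15 + 2·8 = −15 + 2·(278 − 18·15) = 2·278 − 37·15 = 2·278 − 37·(571 − 2·278) = −37·571 + 76·278; that is, 571·(-37) + 278·76 = 1.
Scaling by 741 gives the particular solution (p, q) = (-27417, 56316).
Adding 99·278 to p and subtracting 99·571 from q gives the tidier solution (105, -213).
Indeed 571·105 + 278·(-213) = 59955 − 59214 = 741.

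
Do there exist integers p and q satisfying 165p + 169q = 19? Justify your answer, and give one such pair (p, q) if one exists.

p = 122, q = -119

165 and 169 are coprime, so 165p + 169q ranges over all of ℤ.
Euclidean algorithm: 169 = 1·165 + 4, 165 = 41·4 + 1, 4 = 4·1 + 0.
Back-substituting, 1 = 165 − 41·4 = 165 − 41·(169 − 1·165) = −41·169 + 42·165; that is, 165·42 + 169·(-41) = 1.
Multiplying through by 19: p = 42·19 = 798, q = (-41)·19 = -779 is a solution.
Shifting by a multiple of (169, −165) keeps it a solution: p = 798 − 4·169 = 122, q = -779 + 4·165 = -119.
Indeed 165·122 + 169·(-119) = 20130 − 20111 = 19.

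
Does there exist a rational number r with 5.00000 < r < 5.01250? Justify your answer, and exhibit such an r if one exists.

r = 406/81

Scale by 81: the interval becomes (405.00000, 406.01250), which contains the integer 406.
Hence 406/81 is a rational number with 5.00000 < 406/81 < 5.01250.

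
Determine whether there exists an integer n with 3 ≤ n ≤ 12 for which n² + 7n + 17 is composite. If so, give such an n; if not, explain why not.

At n = 10: 10² + 7·10 + 17 = 187 = 11·17, which is composite.

n = 10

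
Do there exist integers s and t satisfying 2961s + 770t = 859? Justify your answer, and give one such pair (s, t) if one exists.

There are no such integers.

Any value of 2961s + 770t is a multiple of gcd(2961, 770) = 7.
But 859 = 7·122 + 5, so 7 ∤ 859.
Hence no integers s, t satisfy the equation.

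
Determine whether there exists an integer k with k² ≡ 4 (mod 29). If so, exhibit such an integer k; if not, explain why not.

k = 27

Take k = 27. Then 27² = 729 = 25·29 + 4, so 27² ≡ 4 (mod 29).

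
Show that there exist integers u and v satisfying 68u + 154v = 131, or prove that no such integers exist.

No such integers exist.

gcd(68, 154) = 2, so every integer of the form 68u + 154v is a multiple of 2.
However 131 leaves remainder 1 on division by 2.
So the equation is unsolvable over ℤ.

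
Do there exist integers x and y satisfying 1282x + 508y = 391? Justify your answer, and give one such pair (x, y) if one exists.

No such integers exist.

gcd(1282, 508) = 2, so every integer of the form 1282x + 508y is a multiple of 2.
But 391 = 2·195 + 1, so 2 ∤ 391.
Hence no integers x, y satisfy the equation.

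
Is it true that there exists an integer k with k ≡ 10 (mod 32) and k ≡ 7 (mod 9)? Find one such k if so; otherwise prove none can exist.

k = 106

Since 32 and 9 share no common factor, CRT says the pair of congruences has a solution (unique mod 288).
Write k = 10 + 32t and require 10 + 32t ≡ 7 (mod 9), i.e. 32t ≡ 6 (mod 9).
32 ≡ 5 (mod 9), so this reads 5t ≡ 6 (mod 9). Since 5·2 = 10 = 1·9 + 1, the inverse of 5 mod 9 is 2.
Multiplying by 2: t ≡ 2·6 = 12 ≡ 3 (mod 9).
With t = 3: k = 10 + 32·3 = 106.
Indeed 106 ≡ 10 (mod 32) and 106 ≡ 7 (mod 9).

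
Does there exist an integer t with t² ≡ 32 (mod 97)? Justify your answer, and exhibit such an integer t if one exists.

t = 41 works: 41² = 1681, and 1681 − 32 = 1649 = 17·97.

t = 41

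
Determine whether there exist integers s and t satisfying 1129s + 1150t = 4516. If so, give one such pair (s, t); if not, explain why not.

Since gcd(1129, 1150) = 1, every integer is an integer combination of 1129 and 1150.
Run the Euclidean algorithm on 1150 and 1129: 1150 = 1·1129 + 21, 1129 = 53·21 + 16, 21 = 1·16 + 5, 16 = 3·5 + 1, 5 = 5·1 + 0.
Working back up the chain: 1 = 16 − 3·5 = 16 − 3·(21 − 1·16) = −3·21 + 4·16 = −3·21 + 4·(1129 − 53·21) = 4·1129 − 215·21 = 4·1129 − 215·(1150 − 1·1129) = −215·1150 + 219·1129. So 1129·219 + 1150·(-215) = 1.
Multiplying through by 4516: s = 219·4516 = 989004, t = (-215)·4516 = -970940 is a solution.
Shifting by a multiple of (1150, −1129) keeps it a solution: s = 989004 − 860·1150 = 4, t = -970940 + 860·1129 = 0.
Indeed 1129·4 + 1150·0 = 4516 + 0 = 4516.

s = 4, t = 0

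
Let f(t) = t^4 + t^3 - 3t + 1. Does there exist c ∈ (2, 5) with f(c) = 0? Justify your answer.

f has no root in that interval.

f(2) = 19 and f(5) = 736, both positive, so a sign-change argument is unavailable; we show f keeps this sign on the whole interval.
Shift to the endpoint 2: with t = 2 + u (0 < u < 3), one computes f(2 + u) = u^4 + 9u^3 + 30u^2 + 41u + 19.
All 5 nonzero coefficients of this polynomial in u are positive; hence for u > 0 the value is a sum of positive terms (the constant 19 among them).
So f is strictly positive on (2, 5); no root exists in the interval.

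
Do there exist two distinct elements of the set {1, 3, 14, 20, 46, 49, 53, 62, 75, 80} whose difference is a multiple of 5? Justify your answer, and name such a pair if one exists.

Yes: 1 and 46.

1 mod 5 = 1 and 46 mod 5 = 1, so 46 − 1 = 45 = 9·5.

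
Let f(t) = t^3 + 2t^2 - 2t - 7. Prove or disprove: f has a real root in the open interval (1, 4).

Yes, f has a root in the interval.

f(1) = -6 and f(4) = 81, which have opposite signs.
f is continuous everywhere (it is a polynomial), in particular on [1, 4].
By the Intermediate Value Theorem f must vanish at some point of (1, 4).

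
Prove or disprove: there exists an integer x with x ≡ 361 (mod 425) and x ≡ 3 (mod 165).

Both moduli are multiples of 5 = gcd(425, 165), so any solution would satisfy x ≡ 361 and x ≡ 3 modulo 5 simultaneously.
These are incompatible: 361 − 3 = 358 is not divisible by 5.
Therefore no such x exists.

There is no such integer.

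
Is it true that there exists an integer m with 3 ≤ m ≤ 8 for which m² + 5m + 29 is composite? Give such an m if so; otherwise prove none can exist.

At m = 6: 6² + 5·6 + 29 = 95 = 5·19, which is composite.

m = 6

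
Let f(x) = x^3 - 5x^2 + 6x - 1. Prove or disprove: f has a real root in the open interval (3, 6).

f(3) = -1 and f(6) = 71, which have opposite signs.
As a polynomial, f is continuous on every closed interval.
By the Intermediate Value Theorem f must vanish at some point of (3, 6).

Such a root exists.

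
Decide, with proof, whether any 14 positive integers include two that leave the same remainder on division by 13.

Yes.

There are exactly 13 possible remainders on division by 13.
Since 14 > 13, two of the 14 integers must share a residue class by the pigeonhole principle; call them a and b.
So a and b have equal remainders mod 13, which is exactly what was to be shown.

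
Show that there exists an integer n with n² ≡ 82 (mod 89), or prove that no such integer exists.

No such integer exists.

89 is prime, so by Euler's criterion 82 is a square mod 89 iff 82^((89−1)/2) = 82^44 ≡ 1 (mod 89).
Squaring successively (mod 89): 82^2 = 6724 ≡ 49; 82^4 ≡ 49² = 2401 ≡ 87; 82^8 ≡ 87² = 7569 ≡ 4; 82^16 ≡ 4² = 16 ≡ 16; 82^32 ≡ 16² = 256 ≡ 78.
Since 44 = 32 + 8 + 4, 82^44 ≡ 78 · 4 · 87; multiplying out mod 89: 78·4 = 312 ≡ 45, then 45·87 = 3915 ≡ 88. Thus 82^44 ≡ 88 ≡ −1 (mod 89).
The value −1 means 82 is a non-residue modulo 89, so n² ≡ 82 (mod 89) is impossible.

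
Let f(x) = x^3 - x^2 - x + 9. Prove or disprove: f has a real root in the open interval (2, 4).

No.

f(2) = 11 and f(4) = 53, both positive, so a sign-change argument is unavailable; we show f keeps this sign on the whole interval.
Substitute x = 2 + u, where 0 < u < 2 on the interval. Expanding, f(2 + u) = u^3 + 5u^2 + 7u + 11.
The nonzero coefficients here are all positive, so for u > 0 every term is positive (or zero), and the constant term 11 is strictly positive.
Therefore f(x) > 0 throughout (2, 4), and f has no zero there.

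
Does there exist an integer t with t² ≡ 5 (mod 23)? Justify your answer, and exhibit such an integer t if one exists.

Apply Euler's criterion with the prime 23: 5 is a quadratic residue iff 5^11 ≡ 1 (mod 23), and a non-residue iff it is ≡ −1.
Squaring successively (mod 23): 5^2 = 25 ≡ 2; 5^4 ≡ 2² = 4 ≡ 4; 5^8 ≡ 4² = 16 ≡ 16.
Since 11 = 8 + 2 + 1, 5^11 ≡ 16 · 2 · 5; multiplying out mod 23: 16·2 = 32 ≡ 9, then 9·5 = 45 ≡ 22. Thus 5^11 ≡ 22 ≡ −1 (mod 23).
The value −1 means 5 is a non-residue modulo 23, so t² ≡ 5 (mod 23) is impossible.

No, no such integer exists.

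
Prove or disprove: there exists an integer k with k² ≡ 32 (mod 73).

k = 55

Take k = 55. Then 55² = 3025 = 41·73 + 32, so 55² ≡ 32 (mod 73).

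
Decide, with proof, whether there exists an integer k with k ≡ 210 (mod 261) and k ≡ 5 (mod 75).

No such integer exists.

Reduce both congruences modulo 3, which divides 261 and 75: they say k ≡ 210 (mod 3) and k ≡ 5 (mod 3).
But 210 mod 3 = 0 while 5 mod 3 = 2, a contradiction.
So no integer satisfies both congruences.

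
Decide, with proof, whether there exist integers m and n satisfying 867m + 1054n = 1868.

No such integers exist.

Any value of 867m + 1054n is a multiple of gcd(867, 1054) = 17.
However 1868 leaves remainder 15 on division by 17.
So the equation is unsolvable over ℤ.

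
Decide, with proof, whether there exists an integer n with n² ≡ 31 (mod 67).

No such integer exists.

Apply Euler's criterion with the prime 67: 31 is a quadratic residue iff 31^33 ≡ 1 (mod 67), and a non-residue iff it is ≡ −1.
Squaring successively (mod 67): 31^2 = 961 ≡ 23; 31^4 ≡ 23² = 529 ≡ 60; 31^8 ≡ 60² = 3600 ≡ 49; 31^16 ≡ 49² = 2401 ≡ 56; 31^32 ≡ 56² = 3136 ≡ 54.
Since 33 = 32 + 1, 31^33 ≡ 54 · 31; multiplying out mod 67: 54·31 = 1674 ≡ 66. Thus 31^33 ≡ 66 ≡ −1 (mod 67).
The value −1 means 31 is a non-residue modulo 67, so n² ≡ 31 (mod 67) is impossible.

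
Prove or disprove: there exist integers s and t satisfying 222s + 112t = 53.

No such integers exist.

gcd(222, 112) = 2, so every integer of the form 222s + 112t is a multiple of 2.
But 53 is not a multiple of 2 (it leaves remainder 1).
Therefore 222s + 112t = 53 has no solution in integers.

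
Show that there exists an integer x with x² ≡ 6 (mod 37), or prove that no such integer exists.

No such integer exists.

Apply Euler's criterion with the prime 37: 6 is a quadratic residue iff 6^18 ≡ 1 (mod 37), and a non-residue iff it is ≡ −1.
Squaring successively (mod 37): 6^2 = 36 ≡ 36; 6^4 ≡ 36² = 1296 ≡ 1; 6^8 ≡ 1² = 1 ≡ 1; 6^16 ≡ 1² = 1 ≡ 1.
Since 18 = 16 + 2, 6^18 ≡ 1 · 36; multiplying out mod 37: 1·36 = 36 ≡ 36. Thus 6^18 ≡ 36 ≡ −1 (mod 37).
The value −1 means 6 is a non-residue modulo 37, so x² ≡ 6 (mod 37) is impossible.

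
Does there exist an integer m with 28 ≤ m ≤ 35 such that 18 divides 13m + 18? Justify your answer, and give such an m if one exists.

The values of 13m + 18 for m = 28, 29, …, 35 are 382, 395, 408, 421, 434, 447, 460, 473; reduced mod 18 these are 4, 17, 12, 7, 2, 15, 10, 5.
The residue 0 does not occur, so no m in [28, 35] makes 13m + 18 a multiple of 18.

No such integer m in that range exists.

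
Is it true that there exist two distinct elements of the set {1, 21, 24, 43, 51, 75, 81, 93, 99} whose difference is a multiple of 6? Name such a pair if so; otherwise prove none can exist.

1 and 43 are such a pair.

1 mod 6 = 1 and 43 mod 6 = 1, so 43 − 1 = 42 = 7·6.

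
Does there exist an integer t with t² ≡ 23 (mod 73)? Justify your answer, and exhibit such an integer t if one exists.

t = 13

Take t = 13. Then 13² = 169 = 2·73 + 23, so 13² ≡ 23 (mod 73).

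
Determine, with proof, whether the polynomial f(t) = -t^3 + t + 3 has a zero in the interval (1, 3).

f(1) = 3 and f(3) = -21, which have opposite signs.
Since f is a polynomial it is continuous on [1, 3].
By the Intermediate Value Theorem, f takes the value 0 somewhere in the open interval.

Yes, f has a root in the interval.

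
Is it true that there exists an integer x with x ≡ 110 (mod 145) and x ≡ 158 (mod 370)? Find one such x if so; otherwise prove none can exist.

gcd(145, 370) = 5. If x ≡ 110 (mod 145) and x ≡ 158 (mod 370), then x ≡ 110 (mod 5) and x ≡ 158 (mod 5).
But 110 mod 5 = 0 while 158 mod 5 = 3, a contradiction.
Therefore no such x exists.

No, no such integer exists.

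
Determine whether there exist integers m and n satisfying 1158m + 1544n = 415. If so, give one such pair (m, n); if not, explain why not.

There are no such integers.

gcd(1158, 1544) = 386, so every integer of the form 1158m + 1544n is a multiple of 386.
However 415 leaves remainder 29 on division by 386.
Therefore 1158m + 1544n = 415 has no solution in integers.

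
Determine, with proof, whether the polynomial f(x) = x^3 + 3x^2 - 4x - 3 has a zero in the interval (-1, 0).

Such a root exists.

f(-1) = 3 and f(0) = -3, which have opposite signs.
As a polynomial, f is continuous on every closed interval.
By the Intermediate Value Theorem, f takes the value 0 somewhere in the open interval.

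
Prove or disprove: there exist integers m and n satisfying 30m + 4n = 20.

m = 0, n = 5

Since gcd(30, 4) = 2 and 20 = 2·10, Bézout's identity guarantees a solution.
Dividing through by 2 reduces the equation to 15m + 2n = 10.
Euclidean algorithm: 15 = 7·2 + 1, 2 = 2·1 + 0.
Unwinding: 1 = 15 − 7·2, i.e. 15·1 + 2·(-7) = 1.
Scaling by 10 gives the particular solution (m, n) = (10, -70).
The general solution is m = 10 + 2k, n = -70 − 15k; taking k = -5 gives the smaller pair m = 0, n = 5.
Check: 30·0 + 4·5 = 0 + 20 = 20. ✓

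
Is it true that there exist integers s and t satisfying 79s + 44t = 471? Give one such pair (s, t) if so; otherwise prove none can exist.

79 and 44 are coprime, so 79s + 44t ranges over all of ℤ.
Dividing repeatedly: 79 = 1·44 + 35, 44 = 1·35 + 9, 35 = 3·9 + 8, 9 = 1·8 + 1, 8 = 8·1 + 0.
Unwinding: 1 = 9 − 1·8 = 9 − (35 − 3·9) = −35 + 4·9 = −35 + 4·(44 − 1·35) = 4·44 − 5·35 = 4·44 − 5·(79 − 1·44) = −5·79 + 9·44, i.e. 79·(-5) + 44·9 = 1.
Multiplying through by 471: s = (-5)·471 = -2355, t = 9·471 = 4239 is a solution.
The general solution is s = -2355 + 44k, t = 4239 − 79k; taking k = 54 gives the smaller pair s = 21, t = -27.
Indeed 79·21 + 44·(-27) = 1659 − 1188 = 471.

s = 21, t = -27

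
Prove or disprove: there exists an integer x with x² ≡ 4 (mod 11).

x = 9

x = 9 works: 9² = 81, and 81 − 4 = 77 = 7·11.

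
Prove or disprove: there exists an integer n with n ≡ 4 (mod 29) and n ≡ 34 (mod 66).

Since 29 and 66 share no common factor, CRT says the pair of congruences has a solution (unique mod 1914).
Any solution of the first congruence is n = 4 + 29t; substituting into the second, 29t ≡ 34 − 4 ≡ 30 (mod 66).
Invert 29 mod 66 by the Euclidean algorithm: 66 = 2·29 + 8, 29 = 3·8 + 5, 8 = 1·5 + 3, 5 = 1·3 + 2, 3 = 1·2 + 1, 2 = 2·1 + 0; back-substituting, 1 = 3 − 1·2 = 3 − (5 − 1·3) = −5 + 2·3 = −5 + 2·(8 − 1·5) = 2·8 − 3·5 = 2·8 − 3·(29 − 3·8) = −3·29 + 11·8 = −3·29 + 11·(66 − 2·29) = 11·66 − 25·29. Hence 29·(-25) ≡ 1, so 29⁻¹ ≡ -25 ≡ 41 (mod 66).
Multiplying by 41: t ≡ 41·30 = 1230 ≡ 42 (mod 66).
With t = 42: n = 4 + 29·42 = 1222.
Verify: 1222 = 42·29 + 4 and 1222 = 18·66 + 34. ✓

n = 1222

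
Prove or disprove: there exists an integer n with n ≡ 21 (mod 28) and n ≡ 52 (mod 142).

There is no such integer.

Reduce both congruences modulo 2, which divides 28 and 142: they say n ≡ 21 (mod 2) and n ≡ 52 (mod 2).
However 21 ≡ 1 and 52 ≡ 0 (mod 2), and 1 ≠ 0.
Therefore no such n exists.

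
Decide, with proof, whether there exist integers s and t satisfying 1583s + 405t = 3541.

s = 167, t = -644

1583 and 405 are coprime, so 1583s + 405t ranges over all of ℤ.
Euclidean algorithm: 1583 = 3·405 + 368, 405 = 1·368 + 37, 368 = 9·37 + 35, 37 = 1·35 + 2, 35 = 17·2 + 1, 2 = 2·1 + 0.
Back-substituting, 1 = 35 − 17·2 = 35 − 17·(37 − 1·35) = −17·37 + 18·35 = −17·37 + 18·(368 − 9·37) = 18·368 − 179·37 = 18·368 − 179·(405 − 1·368) = −179·405 + 197·368 = −179·405 + 197·(1583 − 3·405) = 197·1583 − 770·405; that is, 1583·197 + 405·(-770) = 1.
Scaling by 3541 gives the particular solution (s, t) = (697577, -2726570).
The general solution is s = 697577 + 405k, t = -2726570 − 1583k; taking k = -1722 gives the smaller pair s = 167, t = -644.
Check: 1583·167 + 405·(-644) = 264361 − 260820 = 3541. ✓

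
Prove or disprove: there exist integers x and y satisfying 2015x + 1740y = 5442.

Any value of 2015x + 1740y is a multiple of gcd(2015, 1740) = 5.
But 5442 = 5·1088 + 2, so 5 ∤ 5442.
So the equation is unsolvable over ℤ.

There are no such integers.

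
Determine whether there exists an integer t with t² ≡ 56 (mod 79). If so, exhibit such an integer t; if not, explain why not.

Apply Euler's criterion with the prime 79: 56 is a quadratic residue iff 56^39 ≡ 1 (mod 79), and a non-residue iff it is ≡ −1.
Squaring successively (mod 79): 56^2 = 3136 ≡ 55; 56^4 ≡ 55² = 3025 ≡ 23; 56^8 ≡ 23² = 529 ≡ 55; 56^16 ≡ 55² = 3025 ≡ 23; 56^32 ≡ 23² = 529 ≡ 55.
Since 39 = 32 + 4 + 2 + 1, 56^39 ≡ 55 · 23 · 55 · 56; multiplying out mod 79: 55·23 = 1265 ≡ 1, then 1·55 = 55 ≡ 55, then 55·56 = 3080 ≡ 78. Thus 56^39 ≡ 78 ≡ −1 (mod 79).
By Euler's criterion 56 is a quadratic non-residue mod 79: no t satisfies t² ≡ 56 (mod 79).

No, no such integer exists.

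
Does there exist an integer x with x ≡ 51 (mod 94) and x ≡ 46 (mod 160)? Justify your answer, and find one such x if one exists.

gcd(94, 160) = 2. If x ≡ 51 (mod 94) and x ≡ 46 (mod 160), then x ≡ 51 (mod 2) and x ≡ 46 (mod 2).
But 51 mod 2 = 1 while 46 mod 2 = 0, a contradiction.
So no integer satisfies both congruences.

No, no such integer exists.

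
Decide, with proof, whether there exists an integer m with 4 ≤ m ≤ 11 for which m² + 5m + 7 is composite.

At m = 5: 5² + 5·5 + 7 = 57 = 3·19, which is composite.

m = 5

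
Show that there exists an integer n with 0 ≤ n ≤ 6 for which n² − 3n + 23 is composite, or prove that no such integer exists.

At n = 2: 2² − 3·2 + 23 = 21 = 3·7, which is composite.

n = 2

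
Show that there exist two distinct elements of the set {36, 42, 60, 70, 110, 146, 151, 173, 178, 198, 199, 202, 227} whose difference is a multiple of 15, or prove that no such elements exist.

Reduce each element modulo 15: 36↦6, 42↦12, 60↦0, 70↦10, 110↦5, 146↦11, 151↦1, 173↦8, 178↦13, 198↦3, 199↦4, 202↦7, 227↦2.
These 13 residues are pairwise different, hence no difference of two elements is divisible by 15.

No, no such pair exists.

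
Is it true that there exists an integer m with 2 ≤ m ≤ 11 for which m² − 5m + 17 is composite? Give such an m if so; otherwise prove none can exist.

No such integer m in that range exists.

The values for m = 2, 3, …, 11 are 11, 11, 13, 17, 23, 31, 41, 53, 67, 83, and each of these is prime.
So no value in the range makes the expression composite.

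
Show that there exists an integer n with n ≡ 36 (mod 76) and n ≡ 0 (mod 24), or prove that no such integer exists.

n = 264

Here gcd(76, 24) = 4, and both 36 and 0 leave remainder 0 mod 4, so the system is consistent.
List candidates n ≡ 36 (mod 76): 36, 112, 188, 264. Modulo 24 these are 12, 16, 20, 0; 264 gives 0 as required.
Indeed 264 ≡ 36 (mod 76) and 264 ≡ 0 (mod 24).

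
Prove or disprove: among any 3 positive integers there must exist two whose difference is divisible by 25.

Try 3 consecutive integers, 60, 61, 62. Their remainders mod 25 are 10, 11, 12 — pairwise different, as any 3 ≤ 25 consecutive integers have distinct residues.
No two share a residue, so no pair has difference divisible by 25; the claim fails for this set.

No, the set {60, 61, 62} is a counterexample.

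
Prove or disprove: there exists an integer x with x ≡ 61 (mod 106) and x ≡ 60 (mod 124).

Reduce both congruences modulo 2, which divides 106 and 124: they say x ≡ 61 (mod 2) and x ≡ 60 (mod 2).
However 61 ≡ 1 and 60 ≡ 0 (mod 2), and 1 ≠ 0.
Hence the system has no solution.

No, no such integer exists.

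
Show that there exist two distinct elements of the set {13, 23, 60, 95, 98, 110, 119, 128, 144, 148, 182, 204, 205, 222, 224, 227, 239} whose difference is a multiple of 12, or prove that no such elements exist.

13 and 205 are such a pair.

Both 13 and 205 leave remainder 1 on division by 12; their difference 192 = 16·12 is a multiple of 12.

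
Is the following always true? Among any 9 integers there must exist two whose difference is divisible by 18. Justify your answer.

Take the 9 consecutive integers 83, 84, …, 91: their residues mod 18 are all distinct because 9 ≤ 18.
No two share a residue, so no pair has difference divisible by 18; the claim fails for this set.

No, the set {83, 84, 85, 86, 87, 88, 89, 90, 91} is a counterexample.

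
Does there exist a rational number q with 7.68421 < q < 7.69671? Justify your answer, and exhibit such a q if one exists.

q = 100/13

Scale by 13: the interval becomes (99.89473, 100.05723), which contains the integer 100.
Dividing back, 7.68421 < 100/13 < 7.69671, and 100/13 is rational.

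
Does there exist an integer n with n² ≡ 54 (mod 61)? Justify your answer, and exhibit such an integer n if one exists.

61 is prime, so by Euler's criterion 54 is a square mod 61 iff 54^((61−1)/2) = 54^30 ≡ 1 (mod 61).
Squaring successively (mod 61): 54^2 = 2916 ≡ 49; 54^4 ≡ 49² = 2401 ≡ 22; 54^8 ≡ 22² = 484 ≡ 57; 54^16 ≡ 57² = 3249 ≡ 16.
Since 30 = 16 + 8 + 4 + 2, 54^30 ≡ 16 · 57 · 22 · 49; multiplying out mod 61: 16·57 = 912 ≡ 58, then 58·22 = 1276 ≡ 56, then 56·49 = 2744 ≡ 60. Thus 54^30 ≡ 60 ≡ −1 (mod 61).
By Euler's criterion 54 is a quadratic non-residue mod 61: no n satisfies n² ≡ 54 (mod 61).

No such integer exists.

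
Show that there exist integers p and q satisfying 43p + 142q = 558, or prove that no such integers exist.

p = 46, q = -10

Since gcd(43, 142) = 1, every integer is an integer combination of 43 and 142.
Euclidean algorithm: 142 = 3·43 + 13, 43 = 3·13 + 4, 13 = 3·4 + 1, 4 = 4·1 + 0.
Unwinding: 1 = 13 − 3·4 = 13 − 3·(43 − 3·13) = −3·43 + 10·13 = −3·43 + 10·(142 − 3·43) = 10·142 − 33·43, i.e. 43·(-33) + 142·10 = 1.
Multiplying through by 558: p = (-33)·558 = -18414, q = 10·558 = 5580 is a solution.
Adding 130·142 to p and subtracting 130·43 from q gives the tidier solution (46, -10).
Check: 43·46 + 142·(-10) = 1978 − 1420 = 558. ✓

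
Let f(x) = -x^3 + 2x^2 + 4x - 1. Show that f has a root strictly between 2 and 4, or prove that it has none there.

f(2) = 7 and f(4) = -17, which have opposite signs.
Since f is a polynomial it is continuous on [2, 4].
By the Intermediate Value Theorem, f takes the value 0 somewhere in the open interval.

Such a root exists.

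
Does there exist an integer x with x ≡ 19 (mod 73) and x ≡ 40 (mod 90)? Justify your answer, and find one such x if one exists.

Since 73 and 90 share no common factor, CRT says the pair of congruences has a solution (unique mod 6570).
Any solution of the first congruence is x = 19 + 73t; substituting into the second, 73t ≡ 40 − 19 ≡ 21 (mod 90).
Invert 73 mod 90 by the Euclidean algorithm: 90 = 1·73 + 17, 73 = 4·17 + 5, 17 = 3·5 + 2, 5 = 2·2 + 1, 2 = 2·1 + 0; back-substituting, 1 = 5 − 2·2 = 5 − 2·(17 − 3·5) = −2·17 + 7·5 = −2·17 + 7·(73 − 4·17) = 7·73 − 30·17 = 7·73 − 30·(90 − 1·73) = −30·90 + 37·73. Hence 73·37 ≡ 1, so 73⁻¹ ≡ 37 (mod 90).
Multiplying by 37: t ≡ 37·21 = 777 ≡ 57 (mod 90).
Taking t = 57 gives x = 19 + 73·57 = 4180.
Verify: 4180 = 57·73 + 19 and 4180 = 46·90 + 40. ✓

x = 4180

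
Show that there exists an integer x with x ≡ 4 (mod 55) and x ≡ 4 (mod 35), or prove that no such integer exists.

The moduli are not coprime: gcd(55, 35) = 5. Compatibility requires 5 ∣ (4 − 4) = 0, which holds, so solutions exist.
In fact x = 4 itself already satisfies 4 mod 35 = 4.
Indeed 4 ≡ 4 (mod 55) and 4 ≡ 4 (mod 35).

x = 4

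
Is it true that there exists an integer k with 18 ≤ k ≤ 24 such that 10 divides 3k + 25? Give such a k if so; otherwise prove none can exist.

No such integer k in that range exists.

At k = 18, 3·18 + 25 = 79 ≡ 9 (mod 10), and each step in k adds 3, giving residues 9, 2, 5, 8, 1, 4, 7 for k = 18, 19, …, 24.
None is 0, so 10 never divides 3k + 25 on this range.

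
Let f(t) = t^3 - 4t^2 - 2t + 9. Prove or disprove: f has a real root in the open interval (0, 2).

Such a root exists.

f(0) = 9 and f(2) = -3, which have opposite signs.
As a polynomial, f is continuous on every closed interval.
By the Intermediate Value Theorem, f takes the value 0 somewhere in the open interval.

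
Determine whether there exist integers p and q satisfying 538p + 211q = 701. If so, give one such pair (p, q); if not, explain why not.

p = 117, q = -295

538 and 211 are coprime, so 538p + 211q ranges over all of ℤ.
Euclidean algorithm: 538 = 2·211 + 116, 211 = 1·116 + 95, 116 = 1·95 + 21, 95 = 4·21 + 11, 21 = 1·11 + 10, 11 = 1·10 + 1, 10 = 10·1 + 0.
Working back up the chain: 1 = 11 − 1·10 = 11 − (21 − 1·11) = −21 + 2·11 = −21 + 2·(95 − 4·21) = 2·95 − 9·21 = 2·95 − 9·(116 − 1·95) = −9·116 + 11·95 = −9·116 + 11·(211 − 1·116) = 11·211 − 20·116 = 11·211 − 20·(538 − 2·211) = −20·538 + 51·211. So 538·(-20) + 211·51 = 1.
Scaling by 701 gives the particular solution (p, q) = (-14020, 35751).
Shifting by a multiple of (211, −538) keeps it a solution: p = -14020 + 67·211 = 117, q = 35751 − 67·538 = -295.
Indeed 538·117 + 211·(-295) = 62946 − 62245 = 701.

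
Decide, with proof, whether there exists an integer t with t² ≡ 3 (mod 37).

t = 15 works: 15² = 225, and 225 − 3 = 222 = 6·37.

t = 15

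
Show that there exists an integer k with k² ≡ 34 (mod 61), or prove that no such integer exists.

k = 20 works: 20² = 400, and 400 − 34 = 366 = 6·61.

k = 20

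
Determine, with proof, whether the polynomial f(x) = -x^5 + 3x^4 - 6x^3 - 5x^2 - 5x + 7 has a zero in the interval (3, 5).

f has no root in that interval.

f(3) = -215 and f(5) = -2143, both negative, so a sign-change argument is unavailable; we show f keeps this sign on the whole interval.
Shift to the endpoint 3: with x = 3 + u (0 < u < 2), one computes f(3 + u) = -u^5 - 12u^4 - 60u^3 - 167u^2 - 278u - 215.
The nonzero coefficients here are all negative, so for u > 0 every term is negative (or zero), and the constant term -215 is strictly negative.
Therefore f(x) < 0 throughout (3, 5), and f has no zero there.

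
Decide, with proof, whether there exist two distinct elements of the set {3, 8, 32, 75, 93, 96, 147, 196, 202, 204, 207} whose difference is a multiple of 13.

No, no such pair exists.

Reduce each element modulo 13: 3↦3, 8↦8, 32↦6, 75↦10, 93↦2, 96↦5, 147↦4, 196↦1, 202↦7, 204↦9, 207↦12.
These 11 residues are pairwise different, hence no difference of two elements is divisible by 13.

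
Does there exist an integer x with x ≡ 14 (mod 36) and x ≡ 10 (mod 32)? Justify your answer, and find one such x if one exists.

The moduli are not coprime: gcd(36, 32) = 4. Compatibility requires 4 ∣ (10 − 14) = -4, which holds, so solutions exist.
Step through x = 14, 14 + 36, 14 + 2·36, …: the values 14, 50, 86, 122, 158, 194, 230, 266 reduce mod 32 to 14, 18, 22, 26, 30, 2, 6, 10. The value 266 hits 10.
Indeed 266 ≡ 14 (mod 36) and 266 ≡ 10 (mod 32).

x = 266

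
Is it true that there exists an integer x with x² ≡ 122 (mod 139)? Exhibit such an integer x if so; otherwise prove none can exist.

x = 119 works: 119² = 14161, and 14161 − 122 = 14039 = 101·139.

x = 119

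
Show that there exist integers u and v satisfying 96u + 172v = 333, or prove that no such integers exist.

There are no such integers.

Both 96 and 172 are divisible by gcd(96, 172) = 4, hence so is any combination 96u + 172v.
But 333 is not a multiple of 4 (it leaves remainder 1).
Therefore 96u + 172v = 333 has no solution in integers.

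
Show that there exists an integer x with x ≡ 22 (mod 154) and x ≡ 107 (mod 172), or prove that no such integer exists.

Both moduli are multiples of 2 = gcd(154, 172), so any solution would satisfy x ≡ 22 and x ≡ 107 modulo 2 simultaneously.
These are incompatible: 22 − 107 = -85 is not divisible by 2.
Hence the system has no solution.

There is no such integer.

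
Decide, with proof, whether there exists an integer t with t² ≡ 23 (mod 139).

There is no such integer.

139 is prime, so by Euler's criterion 23 is a square mod 139 iff 23^((139−1)/2) = 23^69 ≡ 1 (mod 139).
Repeated squaring mod 139: 23^2 = 529 ≡ 112; 23^4 ≡ 112² = 12544 ≡ 34; 23^8 ≡ 34² = 1156 ≡ 44; 23^16 ≡ 44² = 1936 ≡ 129; 23^32 ≡ 129² = 16641 ≡ 100; 23^64 ≡ 100² = 10000 ≡ 131.
Since 69 = 64 + 4 + 1, 23^69 ≡ 131 · 34 · 23; multiplying out mod 139: 131·34 = 4454 ≡ 6, then 6·23 = 138 ≡ 138. Thus 23^69 ≡ 138 ≡ −1 (mod 139).
By Euler's criterion 23 is a quadratic non-residue mod 139: no t satisfies t² ≡ 23 (mod 139).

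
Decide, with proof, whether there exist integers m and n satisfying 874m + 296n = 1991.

Both 874 and 296 are divisible by gcd(874, 296) = 2, hence so is any combination 874m + 296n.
But 1991 = 2·995 + 1, so 2 ∤ 1991.
Therefore 874m + 296n = 1991 has no solution in integers.

No such integers exist.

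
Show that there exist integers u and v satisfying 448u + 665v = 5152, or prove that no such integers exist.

Every value of 448u + 665v is a multiple of gcd(448, 665) = 7; since 7 ∣ 5152, solutions exist.
Dividing through by 7 reduces the equation to 64u + 95v = 736.
Euclidean algorithm: 95 = 1·64 + 31, 64 = 2·31 + 2, 31 = 15·2 + 1, 2 = 2·1 + 0.
Unwinding: 1 = 31 − 15·2 = 31 − 15·(64 − 2·31) = −15·64 + 31·31 = −15·64 + 31·(95 − 1·64) = 31·95 − 46·64, i.e. 64·(-46) + 95·31 = 1.
Multiplying through by 736: u = (-46)·736 = -33856, v = 31·736 = 22816 is a solution.
The general solution is u = -33856 + 95k, v = 22816 − 64k; taking k = 357 gives the smaller pair u = 59, v = -32.
Indeed 448·59 + 665·(-32) = 26432 − 21280 = 5152.

u = 59, v = -32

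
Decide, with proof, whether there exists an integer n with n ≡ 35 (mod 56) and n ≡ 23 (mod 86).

Here gcd(56, 86) = 2, and both 35 and 23 leave remainder 1 mod 2, so the system is consistent.
Put n = 35 + 56t, so we need 56t ≡ 74 (mod 86), equivalently (divide by 2) 28t ≡ 37 (mod 43).
Note 28·20 = 560 ≡ 1 (mod 43) (as 560 − 1 = 13·43), so 28⁻¹ ≡ 20.
Multiplying by 20: t ≡ 20·37 = 740 ≡ 9 (mod 43).
Then n = 35 + 56·9 = 539.
Indeed 539 ≡ 35 (mod 56) and 539 ≡ 23 (mod 86).

n = 539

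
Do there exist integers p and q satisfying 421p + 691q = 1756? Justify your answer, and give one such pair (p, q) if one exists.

421 and 691 are coprime, so 421p + 691q ranges over all of ℤ.
Dividing repeatedly: 691 = 1·421 + 270, 421 = 1·270 + 151, 270 = 1·151 + 119, 151 = 1·119 + 32, 119 = 3·32 + 23, 32 = 1·23 + 9, 23 = 2·9 + 5, 9 = 1·5 + 4, 5 = 1·4 + 1, 4 = 4·1 + 0.
Unwinding: 1 = 5 − 1·4 = 5 − (9 − 1·5) = −9 + 2·5 = −9 + 2·(23 − 2·9) = 2·23 − 5·9 = 2·23 − 5·(32 − 1·23) = −5·32 + 7·23 = −5·32 + 7·(119 − 3·32) = 7·119 − 26·32 = 7·119 − 26·(151 − 1·119) = −26·151 + 33·119 = −26·151 + 33·(270 − 1·151) = 33·270 − 59·151 = 33·270 − 59·(421 − 1·270) = −59·421 + 92·270 = −59·421 + 92·(691 − 1·421) = 92·691 − 151·421, i.e. 421·(-151) + 691·92 = 1.
Multiplying through by 1756: p = (-151)·1756 = -265156, q = 92·1756 = 161552 is a solution.
Shifting by a multiple of (691, −421) keeps it a solution: p = -265156 + 384·691 = 188, q = 161552 − 384·421 = -112.
Indeed 421·188 + 691·(-112) = 79148 − 77392 = 1756.

p = 188, q = -112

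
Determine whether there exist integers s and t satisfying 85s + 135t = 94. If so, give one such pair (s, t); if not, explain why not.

No such integers exist.

Both 85 and 135 are divisible by gcd(85, 135) = 5, hence so is any combination 85s + 135t.
But 94 = 5·18 + 4, so 5 ∤ 94.
Hence no integers s, t satisfy the equation.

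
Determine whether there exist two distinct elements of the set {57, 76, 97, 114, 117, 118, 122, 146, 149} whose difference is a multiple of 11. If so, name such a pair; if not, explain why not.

No such pair exists.

Reduce each element modulo 11: 57↦2, 76↦10, 97↦9, 114↦4, 117↦7, 118↦8, 122↦1, 146↦3, 149↦6.
All 9 residues are distinct, so no two elements differ by a multiple of 11.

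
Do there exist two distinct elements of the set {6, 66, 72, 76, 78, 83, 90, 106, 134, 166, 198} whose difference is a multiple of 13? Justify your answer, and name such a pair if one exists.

Residues mod 13: 6↦6, 66↦1, 72↦7, 76↦11, 78↦0, 83↦5, 90↦12, 106↦2, 134↦4, 166↦10, 198↦3.
These 11 residues are pairwise different, hence no difference of two elements is divisible by 13.

There is no such pair.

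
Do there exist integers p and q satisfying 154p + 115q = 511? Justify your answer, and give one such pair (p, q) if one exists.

p = 19, q = -21

Since gcd(154, 115) = 1, every integer is an integer combination of 154 and 115.
Run the Euclidean algorithm on 154 and 115: 154 = 1·115 + 39, 115 = 2·39 + 37, 39 = 1·37 + 2, 37 = 18·2 + 1, 2 = 2·1 + 0.
Working back up the chain: 1 = 37 − 18·2 = 37 − 18·(39 − 1·37) = −18·39 + 19·37 = −18·39 + 19·(115 − 2·39) = 19·115 − 56·39 = 19·115 − 56·(154 − 1·115) = −56·154 + 75·115. So 154·(-56) + 115·75 = 1.
Times 511: 154·(-28616) + 115·38325 = 511, so (-28616, 38325) solves it.
Shifting by a multiple of (115, −154) keeps it a solution: p = -28616 + 249·115 = 19, q = 38325 − 249·154 = -21.
Indeed 154·19 + 115·(-21) = 2926 − 2415 = 511.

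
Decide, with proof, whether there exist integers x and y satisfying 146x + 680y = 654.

x = 79, y = -16

gcd(146, 680) = 2, and 2 divides 654, so integer solutions exist.
Dividing through by 2 reduces the equation to 73x + 340y = 327.
Run the Euclidean algorithm on 340 and 73: 340 = 4·73 + 48, 73 = 1·48 + 25, 48 = 1·25 + 23, 25 = 1·23 + 2, 23 = 11·2 + 1, 2 = 2·1 + 0.
Back-substituting, 1 = 23 − 11·2 = 23 − 11·(25 − 1·23) = −11·25 + 12·23 = −11·25 + 12·(48 − 1·25) = 12·48 − 23·25 = 12·48 − 23·(73 − 1·48) = −23·73 + 35·48 = −23·73 + 35·(340 − 4·73) = 35·340 − 163·73; that is, 73·(-163) + 340·35 = 1.
Times 327: 73·(-53301) + 340·11445 = 327, so (-53301, 11445) solves it.
Adding 157·340 to x and subtracting 157·73 from y gives the tidier solution (79, -16).
Indeed 146·79 + 680·(-16) = 11534 − 10880 = 654.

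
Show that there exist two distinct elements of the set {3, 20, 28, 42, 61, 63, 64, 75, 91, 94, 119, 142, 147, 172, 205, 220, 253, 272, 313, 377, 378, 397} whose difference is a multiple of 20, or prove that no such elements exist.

The pair (3, 63) works.

Both 3 and 63 leave remainder 3 on division by 20; their difference 60 = 3·20 is a multiple of 20.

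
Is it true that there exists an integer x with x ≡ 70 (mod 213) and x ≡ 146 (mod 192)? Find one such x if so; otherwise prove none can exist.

gcd(213, 192) = 3. If x ≡ 70 (mod 213) and x ≡ 146 (mod 192), then x ≡ 70 (mod 3) and x ≡ 146 (mod 3).
However 70 ≡ 1 and 146 ≡ 2 (mod 3), and 1 ≠ 2.
So no integer satisfies both congruences.

No such integer exists.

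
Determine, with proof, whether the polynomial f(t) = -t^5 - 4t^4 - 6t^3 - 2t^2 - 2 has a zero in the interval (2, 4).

No such root exists.

The endpoint values f(2) = -154 and f(4) = -2466 are both negative. Claim: f(t) < 0 for every t in (2, 4).
Substitute t = 2 + u, where 0 < u < 2 on the interval. Expanding, f(2 + u) = -u^5 - 14u^4 - 78u^3 - 214u^2 - 288u - 154.
The nonzero coefficients here are all negative, so for u > 0 every term is negative (or zero), and the constant term -154 is strictly negative.
So f is strictly negative on (2, 4); no root exists in the interval.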